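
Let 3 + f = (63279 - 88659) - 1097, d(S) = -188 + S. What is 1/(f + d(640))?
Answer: -1/26028 ≈ -3.8420e-5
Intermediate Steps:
f = -26480 (f = -3 + ((63279 - 88659) - 1097) = -3 + (-25380 - 1097) = -3 - 26477 = -26480)
1/(f + d(640)) = 1/(-26480 + (-188 + 640)) = 1/(-26480 + 452) = 1/(-26028) = -1/26028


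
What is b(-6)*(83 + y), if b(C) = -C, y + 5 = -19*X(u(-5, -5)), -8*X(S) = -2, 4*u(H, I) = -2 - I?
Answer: 879/2 ≈ 439.50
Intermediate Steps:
u(H, I) = -1/2 - I/4 (u(H, I) = (-2 - I)/4 = -1/2 - I/4)
X(S) = 1/4 (X(S) = -1/8*(-2) = 1/4)
y = -39/4 (y = -5 - 19*1/4 = -5 - 19/4 = -39/4 ≈ -9.7500)
b(-6)*(83 + y) = (-1*(-6))*(83 - 39/4) = 6*(293/4) = 879/2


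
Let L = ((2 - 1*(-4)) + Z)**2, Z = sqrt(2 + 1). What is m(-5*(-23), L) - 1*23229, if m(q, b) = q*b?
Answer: -18744 + 1380*sqrt(3) ≈ -16354.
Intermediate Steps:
Z = sqrt(3) ≈ 1.7320
L = (6 + sqrt(3))**2 (L = ((2 - 1*(-4)) + sqrt(3))**2 = ((2 + 4) + sqrt(3))**2 = (6 + sqrt(3))**2 ≈ 59.785)
m(q, b) = b*q
m(-5*(-23), L) - 1*23229 = (6 + sqrt(3))**2*(-5*(-23)) - 1*23229 = (6 + sqrt(3))**2*115 - 23229 = 115*(6 + sqrt(3))**2 - 23229 = -23229 + 115*(6 + sqrt(3))**2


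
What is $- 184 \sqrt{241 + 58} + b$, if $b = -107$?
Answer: $-107 - 184 \sqrt{299} \approx -3288.7$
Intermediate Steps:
$- 184 \sqrt{241 + 58} + b = - 184 \sqrt{241 + 58} - 107 = - 184 \sqrt{299} - 107 = -107 - 184 \sqrt{299}$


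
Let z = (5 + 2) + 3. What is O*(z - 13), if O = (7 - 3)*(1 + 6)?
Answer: -84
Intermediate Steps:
O = 28 (O = 4*7 = 28)
z = 10 (z = 7 + 3 = 10)
O*(z - 13) = 28*(10 - 13) = 28*(-3) = -84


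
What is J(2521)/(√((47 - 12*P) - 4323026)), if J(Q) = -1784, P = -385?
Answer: 1784*I*√4318359/4318359 ≈ 0.85849*I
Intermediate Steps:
J(2521)/(√((47 - 12*P) - 4323026)) = -1784/√((47 - 12*(-385)) - 4323026) = -1784/√((47 + 4620) - 4323026) = -1784/√(4667 - 4323026) = -1784*(-I*√4318359/4318359) = -(-1784)*I*√4318359/4318359 = 1784*I*√4318359/4318359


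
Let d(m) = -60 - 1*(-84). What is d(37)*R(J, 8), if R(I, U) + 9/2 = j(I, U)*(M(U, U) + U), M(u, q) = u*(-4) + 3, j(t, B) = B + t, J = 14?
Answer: -11196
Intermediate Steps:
d(m) = 24 (d(m) = -60 + 84 = 24)
M(u, q) = 3 - 4*u (M(u, q) = -4*u + 3 = 3 - 4*u)
R(I, U) = -9/2 + (3 - 3*U)*(I + U) (R(I, U) = -9/2 + (U + I)*((3 - 4*U) + U) = -9/2 + (I + U)*(3 - 3*U) = -9/2 + (3 - 3*U)*(I + U))
d(37)*R(J, 8) = 24*(-9/2 + 8*(14 + 8) - (-3 + 4*8)*(14 + 8)) = 24*(-9/2 + 8*22 - 1*(-3 + 32)*22) = 24*(-9/2 + 176 - 1*29*22) = 24*(-9/2 + 176 - 638) = 24*(-933/2) = -11196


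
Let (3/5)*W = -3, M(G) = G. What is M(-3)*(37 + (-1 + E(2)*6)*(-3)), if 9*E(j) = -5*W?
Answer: 30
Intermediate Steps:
W = -5 (W = (5/3)*(-3) = -5)
E(j) = 25/9 (E(j) = (-5*(-5))/9 = (⅑)*25 = 25/9)
M(-3)*(37 + (-1 + E(2)*6)*(-3)) = -3*(37 + (-1 + (25/9)*6)*(-3)) = -3*(37 + (-1 + 50/3)*(-3)) = -3*(37 + (47/3)*(-3)) = -3*(37 - 47) = -3*(-10) = 30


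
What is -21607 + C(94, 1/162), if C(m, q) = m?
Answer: -21513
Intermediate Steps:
-21607 + C(94, 1/162) = -21607 + 94 = -21513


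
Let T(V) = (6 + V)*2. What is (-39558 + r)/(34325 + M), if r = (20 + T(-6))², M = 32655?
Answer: -19579/33490 ≈ -0.58462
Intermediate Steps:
T(V) = 12 + 2*V
r = 400 (r = (20 + (12 + 2*(-6)))² = (20 + (12 - 12))² = (20 + 0)² = 20² = 400)
(-39558 + r)/(34325 + M) = (-39558 + 400)/(34325 + 32655) = -39158/66980 = -39158*1/66980 = -19579/33490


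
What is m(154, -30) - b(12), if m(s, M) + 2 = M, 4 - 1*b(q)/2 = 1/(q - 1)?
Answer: -438/11 ≈ -39.818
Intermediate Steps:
b(q) = 8 - 2/(-1 + q) (b(q) = 8 - 2/(q - 1) = 8 - 2/(-1 + q))
m(s, M) = -2 + M
m(154, -30) - b(12) = (-2 - 30) - 2*(-5 + 4*12)/(-1 + 12) = -32 - 2*(-5 + 48)/11 = -32 - 2*43/11 = -32 - 1*86/11 = -32 - 86/11 = -438/11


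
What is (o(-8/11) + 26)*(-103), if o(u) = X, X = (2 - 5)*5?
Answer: -1133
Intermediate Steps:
X = -15 (X = -3*5 = -15)
o(u) = -15
(o(-8/11) + 26)*(-103) = (-15 + 26)*(-103) = 11*(-103) = -1133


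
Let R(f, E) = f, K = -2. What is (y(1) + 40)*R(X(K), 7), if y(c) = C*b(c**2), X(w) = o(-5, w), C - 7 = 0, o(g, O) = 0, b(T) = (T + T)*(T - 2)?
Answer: 0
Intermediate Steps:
b(T) = 2*T*(-2 + T) (b(T) = (2*T)*(-2 + T) = 2*T*(-2 + T))
C = 7 (C = 7 + 0 = 7)
X(w) = 0
y(c) = 14*c**2*(-2 + c**2) (y(c) = 7*(2*c**2*(-2 + c**2)) = 14*c**2*(-2 + c**2))
(y(1) + 40)*R(X(K), 7) = (14*1**2*(-2 + 1**2) + 40)*0 = (14*1*(-2 + 1) + 40)*0 = (14*1*(-1) + 40)*0 = (-14 + 40)*0 = 26*0 = 0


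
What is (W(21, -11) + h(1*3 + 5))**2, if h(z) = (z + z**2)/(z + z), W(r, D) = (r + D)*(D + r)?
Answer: 43681/4 ≈ 10920.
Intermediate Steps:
W(r, D) = (D + r)**2 (W(r, D) = (D + r)*(D + r) = (D + r)**2)
h(z) = (z + z**2)/(2*z) (h(z) = (z + z**2)/((2*z)) = (z + z**2)*(1/(2*z)) = (z + z**2)/(2*z))
(W(21, -11) + h(1*3 + 5))**2 = ((-11 + 21)**2 + (1/2 + (1*3 + 5)/2))**2 = (10**2 + (1/2 + (3 + 5)/2))**2 = (100 + (1/2 + (1/2)*8))**2 = (100 + (1/2 + 4))**2 = (100 + 9/2)**2 = (209/2)**2 = 43681/4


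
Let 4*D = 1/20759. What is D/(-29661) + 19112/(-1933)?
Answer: -47071533375085/4760845228668 ≈ -9.8872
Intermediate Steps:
D = 1/83036 (D = (1/4)/20759 = (1/4)*(1/20759) = 1/83036 ≈ 1.2043e-5)
D/(-29661) + 19112/(-1933) = (1/83036)/(-29661) + 19112/(-1933) = (1/83036)*(-1/29661) + 19112*(-1/1933) = -1/2462930796 - 19112/1933 = -47071533375085/4760845228668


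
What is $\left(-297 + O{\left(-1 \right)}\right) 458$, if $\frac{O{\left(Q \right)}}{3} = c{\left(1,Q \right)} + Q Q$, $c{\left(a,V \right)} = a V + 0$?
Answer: $-136026$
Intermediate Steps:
$c{\left(a,V \right)} = V a$ ($c{\left(a,V \right)} = V a + 0 = V a$)
$O{\left(Q \right)} = 3 Q + 3 Q^{2}$ ($O{\left(Q \right)} = 3 \left(Q 1 + Q Q\right) = 3 \left(Q + Q^{2}\right) = 3 Q + 3 Q^{2}$)
$\left(-297 + O{\left(-1 \right)}\right) 458 = \left(-297 + 3 \left(-1\right) \left(1 - 1\right)\right) 458 = \left(-297 + 3 \left(-1\right) 0\right) 458 = \left(-297 + 0\right) 458 = \left(-297\right) 458 = -136026$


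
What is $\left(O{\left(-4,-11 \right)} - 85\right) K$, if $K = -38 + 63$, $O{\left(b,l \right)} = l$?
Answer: $-2400$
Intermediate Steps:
$K = 25$
$\left(O{\left(-4,-11 \right)} - 85\right) K = \left(-11 - 85\right) 25 = \left(-96\right) 25 = -2400$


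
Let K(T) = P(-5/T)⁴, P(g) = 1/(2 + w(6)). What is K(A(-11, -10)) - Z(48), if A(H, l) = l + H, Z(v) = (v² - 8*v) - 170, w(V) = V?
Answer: -7167999/4096 ≈ -1750.0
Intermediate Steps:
Z(v) = -170 + v² - 8*v
A(H, l) = H + l
P(g) = ⅛ (P(g) = 1/(2 + 6) = 1/8 = ⅛)
K(T) = 1/4096 (K(T) = (⅛)⁴ = 1/4096)
K(A(-11, -10)) - Z(48) = 1/4096 - (-170 + 48² - 8*48) = 1/4096 - (-170 + 2304 - 384) = 1/4096 - 1*1750 = 1/4096 - 1750 = -7167999/4096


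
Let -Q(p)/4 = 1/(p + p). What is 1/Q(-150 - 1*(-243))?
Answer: -93/2 ≈ -46.500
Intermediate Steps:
Q(p) = -2/p (Q(p) = -4/(p + p) = -4*1/(2*p) = -2/p)
1/Q(-150 - 1*(-243)) = 1/(-2/(-150 - 1*(-243))) = 1/(-2/(-150 + 243)) = 1/(-2/93) = -93/2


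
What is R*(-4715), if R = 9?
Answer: -42435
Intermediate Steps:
R*(-4715) = 9*(-4715) = -42435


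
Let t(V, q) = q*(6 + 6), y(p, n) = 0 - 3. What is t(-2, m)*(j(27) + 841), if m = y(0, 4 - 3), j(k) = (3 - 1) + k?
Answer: -31320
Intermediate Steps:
y(p, n) = -3
j(k) = 2 + k
m = -3
t(V, q) = 12*q (t(V, q) = q*12 = 12*q)
t(-2, m)*(j(27) + 841) = (12*(-3))*((2 + 27) + 841) = -36*(29 + 841) = -36*870 = -31320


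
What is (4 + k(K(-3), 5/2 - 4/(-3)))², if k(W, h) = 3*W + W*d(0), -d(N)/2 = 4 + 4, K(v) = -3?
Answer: 1849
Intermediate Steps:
d(N) = -16 (d(N) = -2*(4 + 4) = -2*8 = -16)
k(W, h) = -13*W (k(W, h) = 3*W + W*(-16) = 3*W - 16*W = -13*W)
(4 + k(K(-3), 5/2 - 4/(-3)))² = (4 - 13*(-3))² = (4 + 39)² = 43² = 1849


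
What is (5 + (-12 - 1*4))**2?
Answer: 121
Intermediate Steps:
(5 + (-12 - 1*4))**2 = (5 + (-12 - 4))**2 = (5 - 16)**2 = (-11)**2 = 121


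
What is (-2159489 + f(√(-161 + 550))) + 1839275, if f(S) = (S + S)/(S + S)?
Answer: -320213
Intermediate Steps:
f(S) = 1 (f(S) = (2*S)/((2*S)) = (2*S)*(1/(2*S)) = 1)
(-2159489 + f(√(-161 + 550))) + 1839275 = (-2159489 + 1) + 1839275 = -2159488 + 1839275 = -320213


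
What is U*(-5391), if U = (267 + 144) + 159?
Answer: -3072870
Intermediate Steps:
U = 570 (U = 411 + 159 = 570)
U*(-5391) = 570*(-5391) = -3072870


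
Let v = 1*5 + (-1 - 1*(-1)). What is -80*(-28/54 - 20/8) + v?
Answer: 6655/27 ≈ 246.48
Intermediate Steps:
v = 5 (v = 5 + (-1 + 1) = 5 + 0 = 5)
-80*(-28/54 - 20/8) + v = -80*(-28/54 - 20/8) + 5 = -80*(-28*1/54 - 20*⅛) + 5 = -80*(-14/27 - 5/2) + 5 = -80*(-163/54) + 5 = 6520/27 + 5 = 6655/27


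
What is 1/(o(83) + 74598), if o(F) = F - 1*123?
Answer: 1/74558 ≈ 1.3412e-5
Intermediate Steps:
o(F) = -123 + F (o(F) = F - 123 = -123 + F)
1/(o(83) + 74598) = 1/((-123 + 83) + 74598) = 1/(-40 + 74598) = 1/74558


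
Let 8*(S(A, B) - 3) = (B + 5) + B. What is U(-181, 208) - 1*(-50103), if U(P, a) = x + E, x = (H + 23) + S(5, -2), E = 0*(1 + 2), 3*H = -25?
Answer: 1202899/24 ≈ 50121.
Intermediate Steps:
H = -25/3 (H = (⅓)*(-25) = -25/3 ≈ -8.3333)
E = 0 (E = 0*3 = 0)
S(A, B) = 29/8 + B/4 (S(A, B) = 3 + ((B + 5) + B)/8 = 3 + ((5 + B) + B)/8 = 3 + (5 + 2*B)/8 = 3 + (5/8 + B/4) = 29/8 + B/4)
x = 427/24 (x = (-25/3 + 23) + (29/8 + (¼)*(-2)) = 44/3 + (29/8 - ½) = 44/3 + 25/8 = 427/24 ≈ 17.792)
U(P, a) = 427/24 (U(P, a) = 427/24 + 0 = 427/24)
U(-181, 208) - 1*(-50103) = 427/24 - 1*(-50103) = 427/24 + 50103 = 1202899/24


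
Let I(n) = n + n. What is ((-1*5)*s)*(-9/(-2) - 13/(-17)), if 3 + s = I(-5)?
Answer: 11635/34 ≈ 342.21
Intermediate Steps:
I(n) = 2*n
s = -13 (s = -3 + 2*(-5) = -3 - 10 = -13)
((-1*5)*s)*(-9/(-2) - 13/(-17)) = (-1*5*(-13))*(-9/(-2) - 13/(-17)) = (-5*(-13))*(-9*(-1/2) - 13*(-1/17)) = 65*(9/2 + 13/17) = 65*(179/34) = 11635/34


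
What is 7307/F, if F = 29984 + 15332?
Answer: 7307/45316 ≈ 0.16125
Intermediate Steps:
F = 45316
7307/F = 7307/45316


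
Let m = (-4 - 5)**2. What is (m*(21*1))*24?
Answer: 40824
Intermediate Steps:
m = 81 (m = (-9)**2 = 81)
(m*(21*1))*24 = (81*(21*1))*24 = (81*21)*24 = 1701*24 = 40824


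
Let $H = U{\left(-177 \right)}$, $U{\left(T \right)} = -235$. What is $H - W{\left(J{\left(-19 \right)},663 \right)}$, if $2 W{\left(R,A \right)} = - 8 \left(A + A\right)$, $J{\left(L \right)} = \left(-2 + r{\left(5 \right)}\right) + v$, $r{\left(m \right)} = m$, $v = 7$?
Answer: $5069$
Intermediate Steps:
$J{\left(L \right)} = 10$ ($J{\left(L \right)} = \left(-2 + 5\right) + 7 = 3 + 7 = 10$)
$H = -235$
$W{\left(R,A \right)} = - 8 A$ ($W{\left(R,A \right)} = \frac{\left(-8\right) \left(A + A\right)}{2} = \frac{\left(-8\right) 2 A}{2} = \frac{\left(-16\right) A}{2} = - 8 A$)
$H - W{\left(J{\left(-19 \right)},663 \right)} = -235 - \left(-8\right) 663 = -235 - -5304 = -235 + 5304 = 5069$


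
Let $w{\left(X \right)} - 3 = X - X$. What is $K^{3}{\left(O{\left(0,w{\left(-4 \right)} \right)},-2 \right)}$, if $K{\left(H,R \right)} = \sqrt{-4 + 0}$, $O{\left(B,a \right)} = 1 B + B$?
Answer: $- 8 i \approx - 8.0 i$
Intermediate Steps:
$w{\left(X \right)} = 3$ ($w{\left(X \right)} = 3 + \left(X - X\right) = 3 + 0 = 3$)
$O{\left(B,a \right)} = 2 B$ ($O{\left(B,a \right)} = B + B = 2 B$)
$K{\left(H,R \right)} = 2 i$ ($K{\left(H,R \right)} = \sqrt{-4} = 2 i$)
$K^{3}{\left(O{\left(0,w{\left(-4 \right)} \right)},-2 \right)} = \left(2 i\right)^{3} = - 8 i$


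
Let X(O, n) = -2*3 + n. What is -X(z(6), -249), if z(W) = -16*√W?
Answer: 255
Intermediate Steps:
X(O, n) = -6 + n
-X(z(6), -249) = -(-6 - 249) = -1*(-255) = 255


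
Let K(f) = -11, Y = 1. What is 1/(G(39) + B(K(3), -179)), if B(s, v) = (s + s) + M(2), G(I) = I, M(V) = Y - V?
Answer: 1/16 ≈ 0.062500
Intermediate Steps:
M(V) = 1 - V
B(s, v) = -1 + 2*s (B(s, v) = (s + s) + (1 - 1*2) = 2*s + (1 - 2) = 2*s - 1 = -1 + 2*s)
1/(G(39) + B(K(3), -179)) = 1/(39 + (-1 + 2*(-11))) = 1/(39 + (-1 - 22)) = 1/(39 - 23) = 1/16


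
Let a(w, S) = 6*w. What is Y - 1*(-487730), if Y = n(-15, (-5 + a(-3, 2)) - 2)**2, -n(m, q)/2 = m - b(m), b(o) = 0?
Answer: 488630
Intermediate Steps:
n(m, q) = -2*m (n(m, q) = -2*(m - 1*0) = -2*(m + 0) = -2*m)
Y = 900 (Y = (-2*(-15))**2 = 30**2 = 900)
Y - 1*(-487730) = 900 - 1*(-487730) = 900 + 487730 = 488630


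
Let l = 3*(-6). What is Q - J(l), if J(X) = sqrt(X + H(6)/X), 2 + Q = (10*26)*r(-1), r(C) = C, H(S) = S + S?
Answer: -262 - 2*I*sqrt(42)/3 ≈ -262.0 - 4.3205*I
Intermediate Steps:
H(S) = 2*S
l = -18
Q = -262 (Q = -2 + (10*26)*(-1) = -2 + 260*(-1) = -2 - 260 = -262)
J(X) = sqrt(X + 12/X) (J(X) = sqrt(X + (2*6)/X) = sqrt(X + 12/X))
Q - J(l) = -262 - sqrt(-18 + 12/(-18)) = -262 - sqrt(-18 + 12*(-1/18)) = -262 - sqrt(-18 - 2/3) = -262 - sqrt(-56/3) = -262 - 2*I*sqrt(42)/3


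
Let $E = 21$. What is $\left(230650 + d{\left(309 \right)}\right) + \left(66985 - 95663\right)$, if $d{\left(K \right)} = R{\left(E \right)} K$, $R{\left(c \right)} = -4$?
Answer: $200736$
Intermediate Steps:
$d{\left(K \right)} = - 4 K$
$\left(230650 + d{\left(309 \right)}\right) + \left(66985 - 95663\right) = \left(230650 - 1236\right) + \left(66985 - 95663\right) = 229414 - 28678 = 200736$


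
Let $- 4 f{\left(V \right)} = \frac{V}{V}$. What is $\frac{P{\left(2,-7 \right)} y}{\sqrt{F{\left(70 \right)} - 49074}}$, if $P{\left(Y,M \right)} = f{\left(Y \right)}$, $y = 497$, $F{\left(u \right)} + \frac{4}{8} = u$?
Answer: $\frac{497 i \sqrt{196018}}{392036} \approx 0.56128 i$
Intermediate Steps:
$F{\left(u \right)} = - \frac{1}{2} + u$
$f{\left(V \right)} = - \frac{1}{4}$ ($f{\left(V \right)} = - \frac{V \frac{1}{V}}{4} = \left(- \frac{1}{4}\right) 1 = - \frac{1}{4}$)
$P{\left(Y,M \right)} = - \frac{1}{4}$
$\frac{P{\left(2,-7 \right)} y}{\sqrt{F{\left(70 \right)} - 49074}} = \frac{\left(- \frac{1}{4}\right) 497}{\sqrt{\left(- \frac{1}{2} + 70\right) - 49074}} = - \frac{497}{4 \sqrt{\frac{139}{2} - 49074}} = - \frac{497}{4 \sqrt{- \frac{98009}{2}}} = - \frac{497}{4 \frac{i \sqrt{196018}}{2}} = - \frac{497 \left(- \frac{i \sqrt{196018}}{98009}\right)}{4} = \frac{497 i \sqrt{196018}}{392036}$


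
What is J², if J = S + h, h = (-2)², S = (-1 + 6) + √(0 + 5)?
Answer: (9 + √5)² ≈ 126.25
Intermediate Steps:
S = 5 + √5 ≈ 7.2361
h = 4
J = 9 + √5 (J = (5 + √5) + 4 = 9 + √5 ≈ 11.236)
J² = (9 + √5)²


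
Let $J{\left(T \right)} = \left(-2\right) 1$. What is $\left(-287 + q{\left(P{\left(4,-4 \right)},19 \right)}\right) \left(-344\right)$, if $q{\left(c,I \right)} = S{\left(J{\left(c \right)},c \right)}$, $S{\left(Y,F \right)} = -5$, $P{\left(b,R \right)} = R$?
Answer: $100448$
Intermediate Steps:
$J{\left(T \right)} = -2$
$q{\left(c,I \right)} = -5$
$\left(-287 + q{\left(P{\left(4,-4 \right)},19 \right)}\right) \left(-344\right) = \left(-287 - 5\right) \left(-344\right) = \left(-292\right) \left(-344\right) = 100448$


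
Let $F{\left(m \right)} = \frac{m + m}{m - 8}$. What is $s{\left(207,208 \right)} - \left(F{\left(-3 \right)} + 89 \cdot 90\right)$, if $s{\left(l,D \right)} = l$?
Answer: $- \frac{85839}{11} \approx -7803.5$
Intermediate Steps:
$F{\left(m \right)} = \frac{2 m}{-8 + m}$
$s{\left(207,208 \right)} - \left(F{\left(-3 \right)} + 89 \cdot 90\right) = 207 - \left(2 \left(-3\right) \frac{1}{-8 - 3} + 89 \cdot 90\right) = 207 - \left(2 \left(-3\right) \frac{1}{-11} + 8010\right) = 207 - \left(2 \left(-3\right) \left(- \frac{1}{11}\right) + 8010\right) = 207 - \left(\frac{6}{11} + 8010\right) = 207 - \frac{88116}{11} = - \frac{85839}{11}$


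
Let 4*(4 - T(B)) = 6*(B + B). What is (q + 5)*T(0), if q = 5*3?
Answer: 80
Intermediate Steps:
T(B) = 4 - 3*B (T(B) = 4 - 3*(B + B)/2 = 4 - 3*2*B/2 = 4 - 3*B)
q = 15
(q + 5)*T(0) = (15 + 5)*(4 - 3*0) = 20*(4 + 0) = 20*4 = 80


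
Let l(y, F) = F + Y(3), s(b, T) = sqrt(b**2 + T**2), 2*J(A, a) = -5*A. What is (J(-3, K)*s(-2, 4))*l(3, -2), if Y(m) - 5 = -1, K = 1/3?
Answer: 30*sqrt(5) ≈ 67.082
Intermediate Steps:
K = 1/3 ≈ 0.33333
Y(m) = 4 (Y(m) = 5 - 1 = 4)
J(A, a) = -5*A/2 (J(A, a) = (-5*A)/2 = -5*A/2)
s(b, T) = sqrt(T**2 + b**2)
l(y, F) = 4 + F (l(y, F) = F + 4 = 4 + F)
(J(-3, K)*s(-2, 4))*l(3, -2) = ((-5/2*(-3))*sqrt(4**2 + (-2)**2))*(4 - 2) = (15*sqrt(16 + 4)/2)*2 = (15*sqrt(20)/2)*2 = (15*(2*sqrt(5))/2)*2 = (15*sqrt(5))*2 = 30*sqrt(5)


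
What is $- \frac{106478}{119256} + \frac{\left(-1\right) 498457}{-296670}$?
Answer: $\frac{773754437}{982768820} \approx 0.78732$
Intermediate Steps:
$- \frac{106478}{119256} + \frac{\left(-1\right) 498457}{-296670} = \left(-106478\right) \frac{1}{119256} - - \frac{498457}{296670} = - \frac{53239}{59628} + \frac{498457}{296670} = \frac{773754437}{982768820}$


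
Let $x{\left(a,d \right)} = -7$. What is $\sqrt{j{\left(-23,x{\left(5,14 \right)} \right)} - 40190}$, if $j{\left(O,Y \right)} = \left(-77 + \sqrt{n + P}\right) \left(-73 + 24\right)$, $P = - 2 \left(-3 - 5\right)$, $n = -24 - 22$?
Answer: $\sqrt{-36417 - 49 i \sqrt{30}} \approx 0.7032 - 190.83 i$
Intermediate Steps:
$n = -46$ ($n = -24 - 22 = -46$)
$P = 16$ ($P = \left(-2\right) \left(-8\right) = 16$)
$j{\left(O,Y \right)} = 3773 - 49 i \sqrt{30}$ ($j{\left(O,Y \right)} = \left(-77 + \sqrt{-46 + 16}\right) \left(-73 + 24\right) = \left(-77 + \sqrt{-30}\right) \left(-49\right) = \left(-77 + i \sqrt{30}\right) \left(-49\right) = 3773 - 49 i \sqrt{30}$)
$\sqrt{j{\left(-23,x{\left(5,14 \right)} \right)} - 40190} = \sqrt{\left(3773 - 49 i \sqrt{30}\right) - 40190} = \sqrt{-36417 - 49 i \sqrt{30}}$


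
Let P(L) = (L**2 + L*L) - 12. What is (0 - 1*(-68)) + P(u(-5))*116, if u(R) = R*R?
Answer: 143676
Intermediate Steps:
u(R) = R**2
P(L) = -12 + 2*L**2 (P(L) = (L**2 + L**2) - 12 = 2*L**2 - 12 = -12 + 2*L**2)
(0 - 1*(-68)) + P(u(-5))*116 = (0 - 1*(-68)) + (-12 + 2*((-5)**2)**2)*116 = (0 + 68) + (-12 + 2*25**2)*116 = 68 + (-12 + 2*625)*116 = 68 + (-12 + 1250)*116 = 68 + 1238*116 = 68 + 143608 = 143676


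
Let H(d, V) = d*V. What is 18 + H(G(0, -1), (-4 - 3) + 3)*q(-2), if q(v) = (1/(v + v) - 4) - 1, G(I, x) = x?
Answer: -3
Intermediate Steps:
H(d, V) = V*d
q(v) = -5 + 1/(2*v) (q(v) = (1/(2*v) - 4) - 1 = (-4 + 1/(2*v)) - 1 = -5 + 1/(2*v))
18 + H(G(0, -1), (-4 - 3) + 3)*q(-2) = 18 + (((-4 - 3) + 3)*(-1))*(-5 + (½)/(-2)) = 18 + ((-7 + 3)*(-1))*(-5 + (½)*(-½)) = 18 + (-4*(-1))*(-5 - ¼) = 18 + 4*(-21/4) = 18 - 21 = -3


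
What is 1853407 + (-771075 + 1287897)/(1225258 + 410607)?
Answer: 3031924158877/1635865 ≈ 1.8534e+6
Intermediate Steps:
1853407 + (-771075 + 1287897)/(1225258 + 410607) = 1853407 + 516822/1635865 = 3031924158877/1635865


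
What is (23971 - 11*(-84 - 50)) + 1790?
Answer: 27235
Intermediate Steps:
(23971 - 11*(-84 - 50)) + 1790 = (23971 - 11*(-134)) + 1790 = (23971 + 1474) + 1790 = 25445 + 1790 = 27235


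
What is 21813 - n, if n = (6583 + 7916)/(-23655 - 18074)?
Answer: 910249176/41729 ≈ 21813.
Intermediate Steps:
n = -14499/41729 (n = 14499/(-41729) = 14499*(-1/41729) = -14499/41729 ≈ -0.34746)
21813 - n = 21813 - 1*(-14499/41729) = 21813 + 14499/41729 = 910249176/41729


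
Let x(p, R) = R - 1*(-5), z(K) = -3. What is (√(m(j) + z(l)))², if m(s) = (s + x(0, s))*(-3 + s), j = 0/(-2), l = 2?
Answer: -18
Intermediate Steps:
x(p, R) = 5 + R (x(p, R) = R + 5 = 5 + R)
j = 0 (j = 0*(-½) = 0)
m(s) = (-3 + s)*(5 + 2*s) (m(s) = (s + (5 + s))*(-3 + s) = (5 + 2*s)*(-3 + s) = (-3 + s)*(5 + 2*s))
(√(m(j) + z(l)))² = (√((-15 - 1*0 + 2*0²) - 3))² = (√((-15 + 0 + 2*0) - 3))² = (√((-15 + 0 + 0) - 3))² = (√(-15 - 3))² = (√(-18))² = (3*I*√2)² = -18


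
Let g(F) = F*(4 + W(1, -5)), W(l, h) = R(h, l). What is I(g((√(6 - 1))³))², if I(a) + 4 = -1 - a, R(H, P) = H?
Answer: 150 - 50*√5 ≈ 38.197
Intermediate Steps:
W(l, h) = h
g(F) = -F (g(F) = F*(4 - 5) = F*(-1) = -F)
I(a) = -5 - a (I(a) = -4 + (-1 - a) = -5 - a)
I(g((√(6 - 1))³))² = (-5 - (-1)*(√(6 - 1))³)² = (-5 - (-1)*(√5)³)² = (-5 - (-1)*5*√5)² = (-5 - (-5)*√5)² = (-5 + 5*√5)²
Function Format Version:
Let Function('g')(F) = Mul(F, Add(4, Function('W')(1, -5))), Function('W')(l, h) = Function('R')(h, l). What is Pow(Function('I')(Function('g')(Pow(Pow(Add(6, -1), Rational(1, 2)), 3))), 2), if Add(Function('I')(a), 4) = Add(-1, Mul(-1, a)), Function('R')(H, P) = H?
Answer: Add(150, Mul(-50, Pow(5, Rational(1, 2)))) ≈ 38.197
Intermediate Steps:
Function('W')(l, h) = h
Function('g')(F) = Mul(-1, F) (Function('g')(F) = Mul(F, Add(4, -5)) = Mul(F, -1) = Mul(-1, F))
Function('I')(a) = Add(-5, Mul(-1, a)) (Function('I')(a) = Add(-4, Add(-1, Mul(-1, a))) = Add(-5, Mul(-1, a)))
Pow(Function('I')(Function('g')(Pow(Pow(Add(6, -1), Rational(1, 2)), 3))), 2) = Pow(Add(-5, Mul(-1, Mul(-1, Pow(Pow(Add(6, -1), Rational(1, 2)), 3)))), 2) = Pow(Add(-5, Mul(-1, Mul(-1, Pow(Pow(5, Rational(1, 2)), 3)))), 2) = Pow(Add(-5, Mul(-1, Mul(-1, Mul(5, Pow(5, Rational(1, 2)))))), 2) = Pow(Add(-5, Mul(-1, Mul(-5, Pow(5, Rational(1, 2))))), 2) = Pow(Add(-5, Mul(5, Pow(5, Rational(1, 2)))), 2)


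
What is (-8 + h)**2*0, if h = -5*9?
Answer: 0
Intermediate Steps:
h = -45
(-8 + h)**2*0 = (-8 - 45)**2*0 = (-53)**2*0 = 2809*0 = 0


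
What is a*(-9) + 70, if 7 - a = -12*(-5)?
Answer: 547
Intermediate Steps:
a = -53 (a = 7 - (-12)*(-5) = 7 - 1*60 = 7 - 60 = -53)
a*(-9) + 70 = -53*(-9) + 70 = 477 + 70 = 547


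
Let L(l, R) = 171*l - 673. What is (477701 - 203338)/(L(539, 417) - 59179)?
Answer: 16139/1901 ≈ 8.4897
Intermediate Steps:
L(l, R) = -673 + 171*l
(477701 - 203338)/(L(539, 417) - 59179) = (477701 - 203338)/((-673 + 171*539) - 59179) = 274363/((-673 + 92169) - 59179) = 274363/(91496 - 59179) = 274363/32317 = 274363*(1/32317) = 16139/1901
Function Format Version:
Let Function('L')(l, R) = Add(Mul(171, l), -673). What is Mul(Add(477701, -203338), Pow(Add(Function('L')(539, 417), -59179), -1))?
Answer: Rational(16139, 1901) ≈ 8.4897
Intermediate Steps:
Function('L')(l, R) = Add(-673, Mul(171, l))
Mul(Add(477701, -203338), Pow(Add(Function('L')(539, 417), -59179), -1)) = Mul(Add(477701, -203338), Pow(Add(Add(-673, Mul(171, 539)), -59179), -1)) = Mul(274363, Pow(Add(Add(-673, 92169), -59179), -1)) = Mul(274363, Pow(Add(91496, -59179), -1)) = Mul(274363, Pow(32317, -1)) = Mul(274363, Rational(1, 32317)) = Rational(16139, 1901)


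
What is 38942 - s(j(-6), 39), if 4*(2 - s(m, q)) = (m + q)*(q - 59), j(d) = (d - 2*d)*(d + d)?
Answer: 39105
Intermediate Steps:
j(d) = -2*d² (j(d) = (-d)*(2*d) = -2*d²)
s(m, q) = 2 - (-59 + q)*(m + q)/4 (s(m, q) = 2 - (m + q)*(q - 59)/4 = 2 - (m + q)*(-59 + q)/4 = 2 - (-59 + q)*(m + q)/4)
38942 - s(j(-6), 39) = 38942 - (2 - ¼*39² + 59*(-2*(-6)²)/4 + (59/4)*39 - ¼*(-2*(-6)²)*39) = 38942 - (2 - ¼*1521 + 59*(-2*36)/4 + 2301/4 - ¼*(-2*36)*39) = 38942 - (2 - 1521/4 + (59/4)*(-72) + 2301/4 - ¼*(-72)*39) = 38942 - (2 - 1521/4 - 1062 + 2301/4 + 702) = 38942 - 1*(-163) = 38942 + 163 = 39105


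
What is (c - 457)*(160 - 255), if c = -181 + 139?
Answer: 47405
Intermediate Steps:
c = -42
(c - 457)*(160 - 255) = (-42 - 457)*(160 - 255) = -499*(-95) = 47405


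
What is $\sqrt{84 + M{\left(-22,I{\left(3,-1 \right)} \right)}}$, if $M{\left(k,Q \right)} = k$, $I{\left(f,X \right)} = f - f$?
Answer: $\sqrt{62} \approx 7.874$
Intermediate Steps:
$I{\left(f,X \right)} = 0$
$\sqrt{84 + M{\left(-22,I{\left(3,-1 \right)} \right)}} = \sqrt{84 - 22} = \sqrt{62}$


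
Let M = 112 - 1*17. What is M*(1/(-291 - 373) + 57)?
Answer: 3595465/664 ≈ 5414.9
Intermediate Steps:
M = 95 (M = 112 - 17 = 95)
M*(1/(-291 - 373) + 57) = 95*(1/(-291 - 373) + 57) = 95*(1/(-664) + 57) = 95*(-1/664 + 57) = 95*(37847/664) = 3595465/664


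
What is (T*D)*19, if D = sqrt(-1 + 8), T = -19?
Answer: -361*sqrt(7) ≈ -955.12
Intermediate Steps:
D = sqrt(7) ≈ 2.6458
(T*D)*19 = -19*sqrt(7)*19 = -361*sqrt(7)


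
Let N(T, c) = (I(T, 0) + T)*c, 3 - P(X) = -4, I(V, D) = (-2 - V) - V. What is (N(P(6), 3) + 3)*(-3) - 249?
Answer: -177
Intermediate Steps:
I(V, D) = -2 - 2*V
P(X) = 7 (P(X) = 3 - 1*(-4) = 3 + 4 = 7)
N(T, c) = c*(-2 - T) (N(T, c) = ((-2 - 2*T) + T)*c = (-2 - T)*c = c*(-2 - T))
(N(P(6), 3) + 3)*(-3) - 249 = (3*(-2 - 1*7) + 3)*(-3) - 249 = (3*(-2 - 7) + 3)*(-3) - 249 = (3*(-9) + 3)*(-3) - 249 = (-27 + 3)*(-3) - 249 = -24*(-3) - 249 = 72 - 249 = -177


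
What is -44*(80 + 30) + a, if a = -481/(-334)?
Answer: -1616079/334 ≈ -4838.6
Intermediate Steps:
a = 481/334 (a = -481*(-1/334) = 481/334 ≈ 1.4401)
-44*(80 + 30) + a = -44*(80 + 30) + 481/334 = -44*110 + 481/334 = -4840 + 481/334 = -1616079/334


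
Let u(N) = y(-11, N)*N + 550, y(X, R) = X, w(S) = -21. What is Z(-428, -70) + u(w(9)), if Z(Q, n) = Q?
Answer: 353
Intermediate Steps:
u(N) = 550 - 11*N (u(N) = -11*N + 550 = 550 - 11*N)
Z(-428, -70) + u(w(9)) = -428 + (550 - 11*(-21)) = -428 + (550 + 231) = -428 + 781 = 353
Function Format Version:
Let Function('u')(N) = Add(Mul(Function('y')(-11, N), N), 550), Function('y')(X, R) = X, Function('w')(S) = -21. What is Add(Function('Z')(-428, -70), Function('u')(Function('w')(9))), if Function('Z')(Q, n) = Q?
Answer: 353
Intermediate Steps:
Function('u')(N) = Add(550, Mul(-11, N)) (Function('u')(N) = Add(Mul(-11, N), 550) = Add(550, Mul(-11, N)))
Add(Function('Z')(-428, -70), Function('u')(Function('w')(9))) = Add(-428, Add(550, Mul(-11, -21))) = Add(-428, Add(550, 231)) = Add(-428, 781) = 353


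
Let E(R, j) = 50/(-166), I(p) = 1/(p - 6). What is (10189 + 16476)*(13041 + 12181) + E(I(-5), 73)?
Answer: 55821204265/83 ≈ 6.7254e+8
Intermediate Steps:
I(p) = 1/(-6 + p)
E(R, j) = -25/83 (E(R, j) = 50*(-1/166) = -25/83)
(10189 + 16476)*(13041 + 12181) + E(I(-5), 73) = (10189 + 16476)*(13041 + 12181) - 25/83 = 26665*25222 - 25/83 = 672544630 - 25/83 = 55821204265/83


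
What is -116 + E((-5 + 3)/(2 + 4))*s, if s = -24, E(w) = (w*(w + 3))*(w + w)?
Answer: -1172/9 ≈ -130.22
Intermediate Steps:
E(w) = 2*w²*(3 + w) (E(w) = (w*(3 + w))*(2*w) = 2*w²*(3 + w))
-116 + E((-5 + 3)/(2 + 4))*s = -116 + (2*((-5 + 3)/(2 + 4))²*(3 + (-5 + 3)/(2 + 4)))*(-24) = -116 + (2*(-2/6)²*(3 - 2/6))*(-24) = -116 + (2*(-2*⅙)²*(3 - 2*⅙))*(-24) = -116 + (2*(-⅓)²*(3 - ⅓))*(-24) = -116 + (2*(⅑)*(8/3))*(-24) = -116 + (16/27)*(-24) = -116 - 128/9 = -1172/9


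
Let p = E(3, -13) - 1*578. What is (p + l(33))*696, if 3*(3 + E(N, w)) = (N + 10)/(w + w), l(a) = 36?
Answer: -379436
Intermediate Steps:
E(N, w) = -3 + (10 + N)/(6*w) (E(N, w) = -3 + ((N + 10)/(w + w))/3 = -3 + ((10 + N)/((2*w)))/3 = -3 + ((10 + N)*(1/(2*w)))/3 = -3 + ((10 + N)/(2*w))/3 = -3 + (10 + N)/(6*w))
p = -3487/6 (p = (1/6)*(10 + 3 - 18*(-13))/(-13) - 1*578 = (1/6)*(-1/13)*(10 + 3 + 234) - 578 = (1/6)*(-1/13)*247 - 578 = -19/6 - 578 = -3487/6 ≈ -581.17)
(p + l(33))*696 = (-3487/6 + 36)*696 = -3271/6*696 = -379436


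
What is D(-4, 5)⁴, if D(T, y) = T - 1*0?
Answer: 256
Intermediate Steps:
D(T, y) = T (D(T, y) = T + 0 = T)
D(-4, 5)⁴ = (-4)⁴ = 256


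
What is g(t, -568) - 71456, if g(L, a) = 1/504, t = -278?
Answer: -36013823/504 ≈ -71456.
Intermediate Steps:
g(L, a) = 1/504
g(t, -568) - 71456 = 1/504 - 71456 = -36013823/504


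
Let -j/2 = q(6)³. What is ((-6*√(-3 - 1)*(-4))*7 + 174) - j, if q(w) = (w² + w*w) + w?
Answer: 949278 + 336*I ≈ 9.4928e+5 + 336.0*I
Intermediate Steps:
q(w) = w + 2*w² (q(w) = (w² + w²) + w = 2*w² + w = w + 2*w²)
j = -949104 (j = -2*216*(1 + 2*6)³ = -2*216*(1 + 12)³ = -2*(6*13)³ = -2*78³ = -2*474552 = -949104)
((-6*√(-3 - 1)*(-4))*7 + 174) - j = ((-6*√(-3 - 1)*(-4))*7 + 174) - 1*(-949104) = ((-12*I*(-4))*7 + 174) + 949104 = ((48*I)*7 + 174) + 949104 = (336*I + 174) + 949104 = (174 + 336*I) + 949104 = 949278 + 336*I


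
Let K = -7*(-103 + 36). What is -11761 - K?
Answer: -12230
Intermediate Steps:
K = 469 (K = -7*(-67) = 469)
-11761 - K = -11761 - 1*469 = -11761 - 469 = -12230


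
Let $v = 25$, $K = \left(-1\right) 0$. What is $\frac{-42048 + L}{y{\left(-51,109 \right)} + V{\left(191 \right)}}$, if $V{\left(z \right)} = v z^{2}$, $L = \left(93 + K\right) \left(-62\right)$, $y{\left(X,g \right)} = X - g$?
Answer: $- \frac{15938}{303955} \approx -0.052435$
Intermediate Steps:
$K = 0$
$L = -5766$ ($L = \left(93 + 0\right) \left(-62\right) = 93 \left(-62\right) = -5766$)
$V{\left(z \right)} = 25 z^{2}$
$\frac{-42048 + L}{y{\left(-51,109 \right)} + V{\left(191 \right)}} = \frac{-42048 - 5766}{\left(-51 - 109\right) + 25 \cdot 191^{2}} = - \frac{47814}{\left(-51 - 109\right) + 25 \cdot 36481} = - \frac{47814}{-160 + 912025} = - \frac{47814}{911865} = \left(-47814\right) \frac{1}{911865} = - \frac{15938}{303955}$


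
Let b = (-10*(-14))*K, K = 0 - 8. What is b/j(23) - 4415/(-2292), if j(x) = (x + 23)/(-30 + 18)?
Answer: 15503785/52716 ≈ 294.10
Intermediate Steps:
K = -8
j(x) = -23/12 - x/12 (j(x) = (23 + x)/(-12) = (23 + x)*(-1/12) = -23/12 - x/12)
b = -1120 (b = -10*(-14)*(-8) = 140*(-8) = -1120)
b/j(23) - 4415/(-2292) = -1120/(-23/12 - 1/12*23) - 4415/(-2292) = -1120/(-23/12 - 23/12) - 4415*(-1/2292) = -1120/(-23/6) + 4415/2292 = -1120*(-6/23) + 4415/2292 = 6720/23 + 4415/2292 = 15503785/52716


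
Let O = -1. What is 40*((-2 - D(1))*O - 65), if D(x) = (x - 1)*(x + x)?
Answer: -2520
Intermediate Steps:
D(x) = 2*x*(-1 + x) (D(x) = (-1 + x)*(2*x) = 2*x*(-1 + x))
40*((-2 - D(1))*O - 65) = 40*((-2 - 2*(-1 + 1))*(-1) - 65) = 40*((-2 - 2*0)*(-1) - 65) = 40*((-2 - 1*0)*(-1) - 65) = 40*((-2 + 0)*(-1) - 65) = 40*(-2*(-1) - 65) = 40*(2 - 65) = 40*(-63) = -2520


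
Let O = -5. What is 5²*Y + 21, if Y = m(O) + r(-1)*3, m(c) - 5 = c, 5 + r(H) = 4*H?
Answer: -654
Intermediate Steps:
r(H) = -5 + 4*H
m(c) = 5 + c
Y = -27 (Y = (5 - 5) + (-5 + 4*(-1))*3 = 0 + (-5 - 4)*3 = 0 - 9*3 = 0 - 27 = -27)
5²*Y + 21 = 5²*(-27) + 21 = 25*(-27) + 21 = -675 + 21 = -654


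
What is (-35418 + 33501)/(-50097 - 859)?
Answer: 1917/50956 ≈ 0.037621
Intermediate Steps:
(-35418 + 33501)/(-50097 - 859) = -1917/(-50956) = -1917*(-1/50956) = 1917/50956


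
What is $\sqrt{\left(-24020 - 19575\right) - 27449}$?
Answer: $2 i \sqrt{17761} \approx 266.54 i$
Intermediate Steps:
$\sqrt{\left(-24020 - 19575\right) - 27449} = \sqrt{-43595 - 27449} = \sqrt{-71044} = 2 i \sqrt{17761}$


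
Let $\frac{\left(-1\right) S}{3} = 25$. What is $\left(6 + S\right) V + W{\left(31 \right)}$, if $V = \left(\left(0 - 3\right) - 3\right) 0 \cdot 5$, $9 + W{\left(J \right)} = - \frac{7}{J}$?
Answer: $- \frac{286}{31} \approx -9.2258$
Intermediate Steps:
$S = -75$ ($S = \left(-3\right) 25 = -75$)
$W{\left(J \right)} = -9 - \frac{7}{J}$
$V = 0$ ($V = \left(-3 - 3\right) 0 \cdot 5 = \left(-6\right) 0 \cdot 5 = 0 \cdot 5 = 0$)
$\left(6 + S\right) V + W{\left(31 \right)} = \left(6 - 75\right) 0 - \left(9 + \frac{7}{31}\right) = \left(-69\right) 0 - \frac{286}{31} = 0 - \frac{286}{31} = - \frac{286}{31}$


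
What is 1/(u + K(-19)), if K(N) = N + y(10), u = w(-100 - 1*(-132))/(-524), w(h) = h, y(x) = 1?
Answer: -131/2366 ≈ -0.055368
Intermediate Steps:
u = -8/131 (u = (-100 - 1*(-132))/(-524) = (-100 + 132)*(-1/524) = 32*(-1/524) = -8/131 ≈ -0.061069)
K(N) = 1 + N (K(N) = N + 1 = 1 + N)
1/(u + K(-19)) = 1/(-8/131 + (1 - 19)) = 1/(-8/131 - 18) = 1/(-2366/131) = -131/2366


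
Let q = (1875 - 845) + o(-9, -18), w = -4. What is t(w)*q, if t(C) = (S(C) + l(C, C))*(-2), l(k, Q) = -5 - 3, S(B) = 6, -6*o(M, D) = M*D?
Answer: 4012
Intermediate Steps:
o(M, D) = -D*M/6 (o(M, D) = -M*D/6 = -D*M/6)
l(k, Q) = -8
t(C) = 4 (t(C) = (6 - 8)*(-2) = -2*(-2) = 4)
q = 1003 (q = (1875 - 845) - ⅙*(-18)*(-9) = 1030 - 27 = 1003)
t(w)*q = 4*1003 = 4012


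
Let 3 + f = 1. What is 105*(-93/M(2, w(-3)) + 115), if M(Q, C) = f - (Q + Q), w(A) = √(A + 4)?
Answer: 27405/2 ≈ 13703.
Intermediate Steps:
f = -2 (f = -3 + 1 = -2)
w(A) = √(4 + A)
M(Q, C) = -2 - 2*Q (M(Q, C) = -2 - (Q + Q) = -2 - 2*Q)
105*(-93/M(2, w(-3)) + 115) = 105*(-93/(-2 - 2*2) + 115) = 105*(-93/(-2 - 4) + 115) = 105*(-93/(-6) + 115) = 105*(-93*(-⅙) + 115) = 105*(31/2 + 115) = 105*(261/2) = 27405/2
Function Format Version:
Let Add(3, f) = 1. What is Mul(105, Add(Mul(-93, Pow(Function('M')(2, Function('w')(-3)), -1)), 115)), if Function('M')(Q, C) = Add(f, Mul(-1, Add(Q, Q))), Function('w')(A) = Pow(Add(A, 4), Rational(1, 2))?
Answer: Rational(27405, 2) ≈ 13703.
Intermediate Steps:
f = -2 (f = Add(-3, 1) = -2)
Function('w')(A) = Pow(Add(4, A), Rational(1, 2))
Function('M')(Q, C) = Add(-2, Mul(-2, Q)) (Function('M')(Q, C) = Add(-2, Mul(-1, Add(Q, Q))) = Add(-2, Mul(-1, Mul(2, Q))) = Add(-2, Mul(-2, Q)))
Mul(105, Add(Mul(-93, Pow(Function('M')(2, Function('w')(-3)), -1)), 115)) = Mul(105, Add(Mul(-93, Pow(Add(-2, Mul(-2, 2)), -1)), 115)) = Mul(105, Add(Mul(-93, Pow(Add(-2, -4), -1)), 115)) = Mul(105, Add(Mul(-93, Pow(-6, -1)), 115)) = Mul(105, Add(Mul(-93, Rational(-1, 6)), 115)) = Mul(105, Add(Rational(31, 2), 115)) = Mul(105, Rational(261, 2)) = Rational(27405, 2)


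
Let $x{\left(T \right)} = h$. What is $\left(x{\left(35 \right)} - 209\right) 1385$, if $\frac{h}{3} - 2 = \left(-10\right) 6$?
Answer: $-530455$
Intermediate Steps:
$h = -174$ ($h = 6 + 3 \left(\left(-10\right) 6\right) = 6 + 3 \left(-60\right) = 6 - 180 = -174$)
$x{\left(T \right)} = -174$
$\left(x{\left(35 \right)} - 209\right) 1385 = \left(-174 - 209\right) 1385 = \left(-383\right) 1385 = -530455$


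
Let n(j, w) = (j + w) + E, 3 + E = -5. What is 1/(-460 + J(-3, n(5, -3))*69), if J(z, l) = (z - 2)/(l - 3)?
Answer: -3/1265 ≈ -0.0023715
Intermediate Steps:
E = -8 (E = -3 - 5 = -8)
n(j, w) = -8 + j + w (n(j, w) = (j + w) - 8 = -8 + j + w)
J(z, l) = (-2 + z)/(-3 + l)
1/(-460 + J(-3, n(5, -3))*69) = 1/(-460 + ((-2 - 3)/(-3 + (-8 + 5 - 3)))*69) = 1/(-460 + (-5/(-3 - 6))*69) = 1/(-460 + (-5/(-9))*69) = 1/(-460 - 1/9*(-5)*69) = 1/(-460 + (5/9)*69) = 1/(-460 + 115/3) = 1/(-1265/3) = -3/1265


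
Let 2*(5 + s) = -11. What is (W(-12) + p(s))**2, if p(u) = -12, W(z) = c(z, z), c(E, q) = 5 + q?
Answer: 361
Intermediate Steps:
s = -21/2 (s = -5 + (1/2)*(-11) = -5 - 11/2 = -21/2 ≈ -10.500)
W(z) = 5 + z
(W(-12) + p(s))**2 = ((5 - 12) - 12)**2 = (-7 - 12)**2 = (-19)**2 = 361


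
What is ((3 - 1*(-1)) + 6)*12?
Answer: 120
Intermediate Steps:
((3 - 1*(-1)) + 6)*12 = ((3 + 1) + 6)*12 = (4 + 6)*12 = 10*12 = 120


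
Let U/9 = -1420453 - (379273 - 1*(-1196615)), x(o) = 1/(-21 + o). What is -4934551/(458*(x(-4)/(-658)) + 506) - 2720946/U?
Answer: -364830842836224847/37413023858817 ≈ -9751.4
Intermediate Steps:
U = -26967069 (U = 9*(-1420453 - (379273 - 1*(-1196615))) = 9*(-1420453 - (379273 + 1196615)) = 9*(-1420453 - 1*1575888) = 9*(-1420453 - 1575888) = 9*(-2996341) = -26967069)
-4934551/(458*(x(-4)/(-658)) + 506) - 2720946/U = -4934551/(458*(1/(-21 - 4*(-658))) + 506) - 2720946/(-26967069) = -4934551/(458*(-1/658/(-25)) + 506) - 2720946*(-1/26967069) = -4934551/(458*(-1/25*(-1/658)) + 506) + 906982/8989023 = -4934551/(458*(1/16450) + 506) + 906982/8989023 = -4934551/(229/8225 + 506) + 906982/8989023 = -4934551/4162079/8225 + 906982/8989023 = -4934551*8225/4162079 + 906982/8989023 = -40586681975/4162079 + 906982/8989023 = -364830842836224847/37413023858817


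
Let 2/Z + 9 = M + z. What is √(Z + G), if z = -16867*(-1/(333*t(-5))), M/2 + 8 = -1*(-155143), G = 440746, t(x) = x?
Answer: √29402406596106229130131/258283849 ≈ 663.89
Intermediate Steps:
M = 310270 (M = -16 + 2*(-1*(-155143)) = -16 + 2*155143 = -16 + 310286 = 310270)
z = -16867/1665 (z = -16867/((-333*(-5))) = -16867/1665 ≈ -10.130)
Z = 1665/258283849 (Z = 2/(-9 + (310270 - 16867/1665)) = 2/(-9 + 516582683/1665) = 2/(516567698/1665) = 2*(1665/516567698) = 1665/258283849 ≈ 6.4464e-6)
√(Z + G) = √(1665/258283849 + 440746) = √(113837573313019/258283849) = √29402406596106229130131/258283849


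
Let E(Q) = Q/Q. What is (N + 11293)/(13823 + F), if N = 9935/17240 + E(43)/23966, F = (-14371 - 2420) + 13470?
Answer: 466621029457/433915166768 ≈ 1.0754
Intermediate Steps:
F = -3321 (F = -16791 + 13470 = -3321)
E(Q) = 1
N = 23811945/41317384 (N = 9935/17240 + 1/23966 = 9935*(1/17240) + 1*(1/23966) = 1987/3448 + 1/23966 = 23811945/41317384 ≈ 0.57632)
(N + 11293)/(13823 + F) = (23811945/41317384 + 11293)/(13823 - 3321) = (466621029457/41317384)/10502 = (466621029457/41317384)*(1/10502) = 466621029457/433915166768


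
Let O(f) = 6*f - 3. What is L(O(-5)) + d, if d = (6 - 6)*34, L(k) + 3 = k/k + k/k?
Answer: -1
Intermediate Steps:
O(f) = -3 + 6*f
L(k) = -1 (L(k) = -3 + (k/k + k/k) = -3 + (1 + 1) = -3 + 2 = -1)
d = 0 (d = 0*34 = 0)
L(O(-5)) + d = -1 + 0 = -1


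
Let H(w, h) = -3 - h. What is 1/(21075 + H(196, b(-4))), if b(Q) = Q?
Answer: 1/21076 ≈ 4.7447e-5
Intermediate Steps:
1/(21075 + H(196, b(-4))) = 1/(21075 + (-3 - 1*(-4))) = 1/(21075 + (-3 + 4)) = 1/(21075 + 1) = 1/21076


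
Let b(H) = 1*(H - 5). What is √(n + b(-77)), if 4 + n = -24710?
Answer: 2*I*√6199 ≈ 157.47*I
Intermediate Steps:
b(H) = -5 + H (b(H) = 1*(-5 + H) = -5 + H)
n = -24714 (n = -4 - 24710 = -24714)
√(n + b(-77)) = √(-24714 + (-5 - 77)) = √(-24714 - 82) = √(-24796) = 2*I*√6199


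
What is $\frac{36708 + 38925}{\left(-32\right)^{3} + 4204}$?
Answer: $- \frac{75633}{28564} \approx -2.6478$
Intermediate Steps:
$\frac{36708 + 38925}{\left(-32\right)^{3} + 4204} = \frac{75633}{-32768 + 4204} = \frac{75633}{-28564} = 75633 \left(- \frac{1}{28564}\right) = - \frac{75633}{28564}$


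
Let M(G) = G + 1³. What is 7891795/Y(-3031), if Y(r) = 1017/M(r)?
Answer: -7970712950/339 ≈ -2.3512e+7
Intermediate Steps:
M(G) = 1 + G (M(G) = G + 1 = 1 + G)
Y(r) = 1017/(1 + r)
7891795/Y(-3031) = 7891795/((1017/(1 - 3031))) = 7891795/((1017/(-3030))) = 7891795/((1017*(-1/3030))) = 7891795/(-339/1010) = 7891795*(-1010/339) = -7970712950/339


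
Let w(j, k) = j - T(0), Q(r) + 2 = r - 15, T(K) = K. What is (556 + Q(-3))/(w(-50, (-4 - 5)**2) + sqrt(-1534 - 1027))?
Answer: -26800/5061 - 536*I*sqrt(2561)/5061 ≈ -5.2954 - 5.3596*I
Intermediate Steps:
Q(r) = -17 + r (Q(r) = -2 + (r - 15) = -2 + (-15 + r) = -17 + r)
w(j, k) = j (w(j, k) = j - 1*0 = j + 0 = j)
(556 + Q(-3))/(w(-50, (-4 - 5)**2) + sqrt(-1534 - 1027)) = (556 + (-17 - 3))/(-50 + sqrt(-1534 - 1027)) = (556 - 20)/(-50 + sqrt(-2561)) = 536/(-50 + I*sqrt(2561))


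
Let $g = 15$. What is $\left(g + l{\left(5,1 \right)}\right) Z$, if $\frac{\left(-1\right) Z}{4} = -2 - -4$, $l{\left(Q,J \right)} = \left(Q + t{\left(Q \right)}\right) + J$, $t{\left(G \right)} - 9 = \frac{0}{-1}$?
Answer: $-240$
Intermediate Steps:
$t{\left(G \right)} = 9$ ($t{\left(G \right)} = 9 + \frac{0}{-1} = 9 + 0 \left(-1\right) = 9 + 0 = 9$)
$l{\left(Q,J \right)} = 9 + J + Q$ ($l{\left(Q,J \right)} = \left(Q + 9\right) + J = \left(9 + Q\right) + J = 9 + J + Q$)
$Z = -8$ ($Z = - 4 \left(-2 - -4\right) = - 4 \left(-2 + 4\right) = \left(-4\right) 2 = -8$)
$\left(g + l{\left(5,1 \right)}\right) Z = \left(15 + \left(9 + 1 + 5\right)\right) \left(-8\right) = \left(15 + 15\right) \left(-8\right) = 30 \left(-8\right) = -240$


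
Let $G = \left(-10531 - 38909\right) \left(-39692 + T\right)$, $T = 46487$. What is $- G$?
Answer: $335944800$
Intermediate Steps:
$G = -335944800$ ($G = \left(-10531 - 38909\right) \left(-39692 + 46487\right) = \left(-49440\right) 6795 = -335944800$)
$- G = \left(-1\right) \left(-335944800\right) = 335944800$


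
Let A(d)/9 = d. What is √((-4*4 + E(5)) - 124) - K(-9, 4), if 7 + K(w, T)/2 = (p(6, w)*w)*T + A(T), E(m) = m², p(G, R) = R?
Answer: -706 + I*√115 ≈ -706.0 + 10.724*I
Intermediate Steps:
A(d) = 9*d
K(w, T) = -14 + 18*T + 2*T*w² (K(w, T) = -14 + 2*((w*w)*T + 9*T) = -14 + 2*(w²*T + 9*T) = -14 + 2*(T*w² + 9*T) = -14 + 2*(9*T + T*w²) = -14 + (18*T + 2*T*w²) = -14 + 18*T + 2*T*w²)
√((-4*4 + E(5)) - 124) - K(-9, 4) = √((-4*4 + 5²) - 124) - (-14 + 18*4 + 2*4*(-9)²) = √((-16 + 25) - 124) - (-14 + 72 + 2*4*81) = √(9 - 124) - (-14 + 72 + 648) = √(-115) - 1*706 = I*√115 - 706 = -706 + I*√115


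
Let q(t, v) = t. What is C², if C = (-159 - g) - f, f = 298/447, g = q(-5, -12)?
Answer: 215296/9 ≈ 23922.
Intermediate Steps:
g = -5
f = ⅔ (f = 298*(1/447) = ⅔ ≈ 0.66667)
C = -464/3 (C = (-159 - 1*(-5)) - 1*⅔ = (-159 + 5) - ⅔ = -154 - ⅔ = -464/3 ≈ -154.67)
C² = (-464/3)² = 215296/9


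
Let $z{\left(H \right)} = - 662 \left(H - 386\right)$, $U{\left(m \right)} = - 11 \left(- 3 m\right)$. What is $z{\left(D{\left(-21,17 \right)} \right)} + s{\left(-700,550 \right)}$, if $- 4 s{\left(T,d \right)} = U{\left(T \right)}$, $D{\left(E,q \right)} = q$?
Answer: $250053$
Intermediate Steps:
$U{\left(m \right)} = 33 m$
$s{\left(T,d \right)} = - \frac{33 T}{4}$
$z{\left(H \right)} = 255532 - 662 H$ ($z{\left(H \right)} = - 662 \left(-386 + H\right) = 255532 - 662 H$)
$z{\left(D{\left(-21,17 \right)} \right)} + s{\left(-700,550 \right)} = \left(255532 - 11254\right) - -5775 = \left(255532 - 11254\right) + 5775 = 244278 + 5775 = 250053$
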